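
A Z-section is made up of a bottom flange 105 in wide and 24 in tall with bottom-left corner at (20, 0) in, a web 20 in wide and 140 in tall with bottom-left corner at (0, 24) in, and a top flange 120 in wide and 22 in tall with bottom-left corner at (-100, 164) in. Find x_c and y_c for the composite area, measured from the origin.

x_c = 13.20 in, y_c = 94.90 in

bottom flange: A = 105 × 24 = 2520.00, centroid at (72.50, 12.00).
web: A = 20 × 140 = 2800.00, centroid at (10.00, 94.00).
top flange: A = 120 × 22 = 2640.00, centroid at (-40.00, 175.00).
ΣA = 7960.00 in², ΣAx_c = 105100.00 in³, ΣAy_c = 755440.00 in³.
x_c = 105100.00/7960.00 = 13.20 in; y_c = 755440.00/7960.00 = 94.90 in.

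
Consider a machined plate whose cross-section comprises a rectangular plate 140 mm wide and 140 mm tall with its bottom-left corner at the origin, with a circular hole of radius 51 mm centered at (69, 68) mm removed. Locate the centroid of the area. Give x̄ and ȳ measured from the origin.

x̄ = 70.71 mm, ȳ = 71.43 mm

plate: A = 140 × 140 = 19600.00, centroid at (70.00, 70.00).
hole: A = −π·51² = -8171.28, centroid at (69.00, 68.00).
ΣA = 11428.72 mm²
ΣAx̄ = (19600.00)(70.00) + (-8171.28)(69.00) = 808181.51 mm³
ΣAȳ = (19600.00)(70.00) + (-8171.28)(68.00) = 816352.79 mm³
x̄ = 808181.51 / 11428.72 = 70.71 mm
ȳ = 816352.79 / 11428.72 = 71.43 mm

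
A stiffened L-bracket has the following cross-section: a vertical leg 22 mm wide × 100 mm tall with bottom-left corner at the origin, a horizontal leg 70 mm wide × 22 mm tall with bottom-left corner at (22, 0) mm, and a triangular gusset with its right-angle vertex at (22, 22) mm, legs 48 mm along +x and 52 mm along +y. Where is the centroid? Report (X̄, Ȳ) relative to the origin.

X̄ = 31.96 mm, Ȳ = 35.29 mm

vertical leg: A = 22 × 100 = 2200.00, centroid at (11.00, 50.00).
horizontal leg: A = 70 × 22 = 1540.00, centroid at (57.00, 11.00).
gusset: A = ½·48·52 = 1248.00, centroid at (38.00, 39.33).
ΣA = 4988.00 mm², ΣAX̄ = 159404.00 mm³, ΣAȲ = 176028.00 mm³.
X̄ = 159404.00/4988.00 = 31.96 mm; Ȳ = 176028.00/4988.00 = 35.29 mm.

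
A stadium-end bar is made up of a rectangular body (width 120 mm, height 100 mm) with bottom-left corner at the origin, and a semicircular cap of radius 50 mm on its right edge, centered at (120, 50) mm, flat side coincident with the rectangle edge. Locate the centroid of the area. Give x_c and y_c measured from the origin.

rectangular body: A = 120 × 100 = 12000.00, centroid at (60.00, 50.00).
semicircular end: A = ½π·50² = 3926.99, centroid at (141.22, 50.00).
ΣA = 15926.99 mm², ΣAx_c = 1274572.23 mm³, ΣAy_c = 796349.54 mm³.
x_c = 1274572.23/15926.99 = 80.03 mm; y_c = 796349.54/15926.99 = 50.00 mm.

x_c = 80.03 mm, y_c = 50.00 mm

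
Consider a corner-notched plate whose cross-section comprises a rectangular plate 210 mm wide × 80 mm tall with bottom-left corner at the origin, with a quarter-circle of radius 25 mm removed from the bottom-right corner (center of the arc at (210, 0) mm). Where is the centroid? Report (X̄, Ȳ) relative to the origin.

X̄ = 102.16 mm, Ȳ = 40.88 mm

plate: A = 210 × 80 = 16800.00, centroid at (105.00, 40.00).
removed quarter-circle: A = −¼π·25² = -490.87, centroid at (199.39, 10.61).
ΣA = 16309.13 mm², ΣAX̄ = 1666124.82 mm³, ΣAȲ = 666791.67 mm³.
X̄ = 1666124.82/16309.13 = 102.16 mm; Ȳ = 666791.67/16309.13 = 40.88 mm.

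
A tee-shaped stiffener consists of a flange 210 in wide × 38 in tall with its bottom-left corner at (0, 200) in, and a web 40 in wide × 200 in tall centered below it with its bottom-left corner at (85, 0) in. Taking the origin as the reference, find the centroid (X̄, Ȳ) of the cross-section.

Part | A | x̄ᵢ | ȳᵢ | A·x̄ᵢ | A·ȳᵢ
web | 8000.00 | 105.00 | 100.00 | 840000.00 | 800000.00
flange | 7980.00 | 105.00 | 219.00 | 837900.00 | 1747620.00
Σ | 15980.00 |  |  | 1677900.00 | 2547620.00
X̄ = 1677900.00 / 15980.00 = 105.00 in
Ȳ = 2547620.00 / 15980.00 = 159.43 in

X̄ = 105.00 in, Ȳ = 159.43 in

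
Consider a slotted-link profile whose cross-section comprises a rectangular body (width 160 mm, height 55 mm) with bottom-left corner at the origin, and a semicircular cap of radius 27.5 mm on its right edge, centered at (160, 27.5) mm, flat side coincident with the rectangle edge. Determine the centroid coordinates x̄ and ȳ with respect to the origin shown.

Part | A | x̄ᵢ | ȳᵢ | A·x̄ᵢ | A·ȳᵢ
rectangular body | 8800.00 | 80.00 | 27.50 | 704000.00 | 242000.00
semicircular end | 1187.91 | 171.67 | 27.50 | 203930.94 | 32667.65
Σ | 9987.91 |  |  | 907930.94 | 274667.65
x̄ = 907930.94 / 9987.91 = 90.90 mm
ȳ = 274667.65 / 9987.91 = 27.50 mm

x̄ = 90.90 mm, ȳ = 27.50 mm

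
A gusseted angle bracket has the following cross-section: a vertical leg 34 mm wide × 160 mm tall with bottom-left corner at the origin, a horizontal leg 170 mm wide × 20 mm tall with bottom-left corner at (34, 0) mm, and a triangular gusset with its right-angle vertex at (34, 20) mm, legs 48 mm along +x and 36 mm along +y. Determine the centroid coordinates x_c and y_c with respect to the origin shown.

x_c = 55.68 mm, y_c = 51.20 mm

vertical leg: A = 34 × 160 = 5440.00, centroid at (17.00, 80.00).
horizontal leg: A = 170 × 20 = 3400.00, centroid at (119.00, 10.00).
gusset: A = ½·48·36 = 864.00, centroid at (50.00, 32.00).
ΣA = 9704.00 mm²
ΣAx_c = (5440.00)(17.00) + (3400.00)(119.00) + (864.00)(50.00) = 540280.00 mm³
ΣAy_c = (5440.00)(80.00) + (3400.00)(10.00) + (864.00)(32.00) = 496848.00 mm³
x_c = 540280.00 / 9704.00 = 55.68 mm
y_c = 496848.00 / 9704.00 = 51.20 mm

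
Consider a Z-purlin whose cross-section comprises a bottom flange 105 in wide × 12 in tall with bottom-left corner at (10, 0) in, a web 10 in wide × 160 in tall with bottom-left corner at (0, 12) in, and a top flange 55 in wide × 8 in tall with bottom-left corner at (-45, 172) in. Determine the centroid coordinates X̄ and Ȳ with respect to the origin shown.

Part | A | x̄ᵢ | ȳᵢ | A·x̄ᵢ | A·ȳᵢ
bottom flange | 1260.00 | 62.50 | 6.00 | 78750.00 | 7560.00
web | 1600.00 | 5.00 | 92.00 | 8000.00 | 147200.00
top flange | 440.00 | -17.50 | 176.00 | -7700.00 | 77440.00
Σ | 3300.00 |  |  | 79050.00 | 232200.00
X̄ = 79050.00 / 3300.00 = 23.95 in
Ȳ = 232200.00 / 3300.00 = 70.36 in

X̄ = 23.95 in, Ȳ = 70.36 in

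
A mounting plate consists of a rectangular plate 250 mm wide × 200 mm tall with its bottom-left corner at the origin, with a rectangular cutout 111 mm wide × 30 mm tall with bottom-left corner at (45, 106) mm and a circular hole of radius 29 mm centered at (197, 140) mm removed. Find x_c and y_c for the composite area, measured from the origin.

x_c = 122.53 mm, y_c = 96.01 mm

plate: A = 250 × 200 = 50000.00, centroid at (125.00, 100.00).
hole 1: A = −(111 × 30) = -3330.00, centroid at (100.50, 121.00).
hole 2: A = −π·29² = -2642.08, centroid at (197.00, 140.00).
ΣA = 44027.92 mm²
ΣAx_c = (50000.00)(125.00) + (-3330.00)(100.50) + (-2642.08)(197.00) = 5394845.35 mm³
ΣAy_c = (50000.00)(100.00) + (-3330.00)(121.00) + (-2642.08)(140.00) = 4227178.88 mm³
x_c = 5394845.35 / 44027.92 = 122.53 mm
y_c = 4227178.88 / 44027.92 = 96.01 mm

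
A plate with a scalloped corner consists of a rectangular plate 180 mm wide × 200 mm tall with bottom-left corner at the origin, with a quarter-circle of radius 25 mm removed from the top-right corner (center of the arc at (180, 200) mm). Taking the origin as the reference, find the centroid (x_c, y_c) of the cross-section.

plate: A = 180 × 200 = 36000.00, centroid at (90.00, 100.00).
removed quarter-circle: A = −¼π·25² = -490.87, centroid at (169.39, 189.39).
ΣA = 35509.13 mm²
ΣAx_c = (36000.00)(90.00) + (-490.87)(169.39) = 3156851.04 mm³
ΣAy_c = (36000.00)(100.00) + (-490.87)(189.39) = 3507033.56 mm³
x_c = 3156851.04 / 35509.13 = 88.90 mm
y_c = 3507033.56 / 35509.13 = 98.76 mm

x_c = 88.90 mm, y_c = 98.76 mm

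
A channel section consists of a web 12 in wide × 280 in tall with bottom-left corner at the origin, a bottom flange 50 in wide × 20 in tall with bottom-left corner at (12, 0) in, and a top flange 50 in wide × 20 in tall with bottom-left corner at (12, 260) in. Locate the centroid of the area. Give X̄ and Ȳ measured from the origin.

X̄ = 17.57 in, Ȳ = 140.00 in

Part | A | x̄ᵢ | ȳᵢ | A·x̄ᵢ | A·ȳᵢ
web | 3360.00 | 6.00 | 140.00 | 20160.00 | 470400.00
bottom flange | 1000.00 | 37.00 | 10.00 | 37000.00 | 10000.00
top flange | 1000.00 | 37.00 | 270.00 | 37000.00 | 270000.00
Σ | 5360.00 |  |  | 94160.00 | 750400.00
X̄ = 94160.00 / 5360.00 = 17.57 in
Ȳ = 750400.00 / 5360.00 = 140.00 in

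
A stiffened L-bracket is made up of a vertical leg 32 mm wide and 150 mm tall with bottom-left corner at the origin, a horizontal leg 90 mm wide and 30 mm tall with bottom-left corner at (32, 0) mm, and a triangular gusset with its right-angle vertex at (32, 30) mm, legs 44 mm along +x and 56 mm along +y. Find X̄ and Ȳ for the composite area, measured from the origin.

vertical leg: A = 32 × 150 = 4800.00, centroid at (16.00, 75.00).
horizontal leg: A = 90 × 30 = 2700.00, centroid at (77.00, 15.00).
gusset: A = ½·44·56 = 1232.00, centroid at (46.67, 48.67).
ΣA = 8732.00 mm²
ΣAX̄ = (4800.00)(16.00) + (2700.00)(77.00) + (1232.00)(46.67) = 342193.33 mm³
ΣAȲ = (4800.00)(75.00) + (2700.00)(15.00) + (1232.00)(48.67) = 460457.33 mm³
X̄ = 342193.33 / 8732.00 = 39.19 mm
Ȳ = 460457.33 / 8732.00 = 52.73 mm

X̄ = 39.19 mm, Ȳ = 52.73 mm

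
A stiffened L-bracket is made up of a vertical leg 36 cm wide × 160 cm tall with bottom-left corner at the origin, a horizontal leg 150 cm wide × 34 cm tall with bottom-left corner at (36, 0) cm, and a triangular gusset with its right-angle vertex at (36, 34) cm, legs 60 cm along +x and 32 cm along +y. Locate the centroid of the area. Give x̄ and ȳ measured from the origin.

vertical leg: A = 36 × 160 = 5760.00, centroid at (18.00, 80.00).
horizontal leg: A = 150 × 34 = 5100.00, centroid at (111.00, 17.00).
gusset: A = ½·60·32 = 960.00, centroid at (56.00, 44.67).
ΣA = 11820.00 cm², ΣAx̄ = 723540.00 cm³, ΣAȳ = 590380.00 cm³.
x̄ = 723540.00/11820.00 = 61.21 cm; ȳ = 590380.00/11820.00 = 49.95 cm.

x̄ = 61.21 cm, ȳ = 49.95 cm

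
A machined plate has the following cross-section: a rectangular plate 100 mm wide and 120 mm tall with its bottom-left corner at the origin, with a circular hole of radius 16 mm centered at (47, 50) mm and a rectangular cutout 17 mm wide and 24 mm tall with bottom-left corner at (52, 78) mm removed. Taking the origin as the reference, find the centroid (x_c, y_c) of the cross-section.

x_c = 49.83 mm, y_c = 59.61 mm

Part | A | x̄ᵢ | ȳᵢ | A·x̄ᵢ | A·ȳᵢ
plate | 12000.00 | 50.00 | 60.00 | 600000.00 | 720000.00
hole 1 | -804.25 | 47.00 | 50.00 | -37799.64 | -40212.39
hole 2 | -408.00 | 60.50 | 90.00 | -24684.00 | -36720.00
Σ | 10787.75 |  |  | 537516.36 | 643067.61
x_c = 537516.36 / 10787.75 = 49.83 mm
y_c = 643067.61 / 10787.75 = 59.61 mm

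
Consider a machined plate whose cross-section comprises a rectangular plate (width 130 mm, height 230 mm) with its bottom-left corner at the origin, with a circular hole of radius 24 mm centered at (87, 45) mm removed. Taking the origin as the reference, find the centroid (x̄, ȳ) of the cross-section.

x̄ = 63.58 mm, ȳ = 119.51 mm

plate: A = 130 × 230 = 29900.00, centroid at (65.00, 115.00).
hole: A = −π·24² = -1809.56, centroid at (87.00, 45.00).
ΣA = 28090.44 mm², ΣAx̄ = 1786068.51 mm³, ΣAȳ = 3357069.92 mm³.
x̄ = 1786068.51/28090.44 = 63.58 mm; ȳ = 3357069.92/28090.44 = 119.51 mm.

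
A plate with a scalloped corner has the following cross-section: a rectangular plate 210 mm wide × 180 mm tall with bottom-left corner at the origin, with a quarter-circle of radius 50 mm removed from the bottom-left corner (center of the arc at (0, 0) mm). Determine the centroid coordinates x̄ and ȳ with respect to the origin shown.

plate: A = 210 × 180 = 37800.00, centroid at (105.00, 90.00).
removed quarter-circle: A = −¼π·50² = -1963.50, centroid at (21.22, 21.22).
ΣA = 35836.50 mm²
ΣAx̄ = (37800.00)(105.00) + (-1963.50)(21.22) = 3927333.33 mm³
ΣAȳ = (37800.00)(90.00) + (-1963.50)(21.22) = 3360333.33 mm³
x̄ = 3927333.33 / 35836.50 = 109.59 mm
ȳ = 3360333.33 / 35836.50 = 93.77 mm

x̄ = 109.59 mm, ȳ = 93.77 mm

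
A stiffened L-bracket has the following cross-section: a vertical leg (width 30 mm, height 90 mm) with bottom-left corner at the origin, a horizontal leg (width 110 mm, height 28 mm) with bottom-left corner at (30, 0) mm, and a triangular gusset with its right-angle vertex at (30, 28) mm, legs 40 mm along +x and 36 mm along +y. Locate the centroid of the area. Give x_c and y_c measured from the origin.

Part | A | x̄ᵢ | ȳᵢ | A·x̄ᵢ | A·ȳᵢ
vertical leg | 2700.00 | 15.00 | 45.00 | 40500.00 | 121500.00
horizontal leg | 3080.00 | 85.00 | 14.00 | 261800.00 | 43120.00
gusset | 720.00 | 43.33 | 40.00 | 31200.00 | 28800.00
Σ | 6500.00 |  |  | 333500.00 | 193420.00
x_c = 333500.00 / 6500.00 = 51.31 mm
y_c = 193420.00 / 6500.00 = 29.76 mm

x_c = 51.31 mm, y_c = 29.76 mm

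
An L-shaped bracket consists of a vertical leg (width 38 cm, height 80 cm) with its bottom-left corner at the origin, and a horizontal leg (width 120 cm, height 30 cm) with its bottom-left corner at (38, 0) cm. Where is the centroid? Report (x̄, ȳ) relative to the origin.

vertical leg: A = 38 × 80 = 3040.00, centroid at (19.00, 40.00).
horizontal leg: A = 120 × 30 = 3600.00, centroid at (98.00, 15.00).
ΣA = 6640.00 cm²
ΣAx̄ = (3040.00)(19.00) + (3600.00)(98.00) = 410560.00 cm³
ΣAȳ = (3040.00)(40.00) + (3600.00)(15.00) = 175600.00 cm³
x̄ = 410560.00 / 6640.00 = 61.83 cm
ȳ = 175600.00 / 6640.00 = 26.45 cm

x̄ = 61.83 cm, ȳ = 26.45 cm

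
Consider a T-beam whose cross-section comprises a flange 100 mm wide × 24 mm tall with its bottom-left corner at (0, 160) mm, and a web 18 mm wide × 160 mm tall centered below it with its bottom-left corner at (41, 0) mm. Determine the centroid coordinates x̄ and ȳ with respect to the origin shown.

x̄ = 50.00 mm, ȳ = 121.82 mm

Part | A | x̄ᵢ | ȳᵢ | A·x̄ᵢ | A·ȳᵢ
web | 2880.00 | 50.00 | 80.00 | 144000.00 | 230400.00
flange | 2400.00 | 50.00 | 172.00 | 120000.00 | 412800.00
Σ | 5280.00 |  |  | 264000.00 | 643200.00
x̄ = 264000.00 / 5280.00 = 50.00 mm
ȳ = 643200.00 / 5280.00 = 121.82 mm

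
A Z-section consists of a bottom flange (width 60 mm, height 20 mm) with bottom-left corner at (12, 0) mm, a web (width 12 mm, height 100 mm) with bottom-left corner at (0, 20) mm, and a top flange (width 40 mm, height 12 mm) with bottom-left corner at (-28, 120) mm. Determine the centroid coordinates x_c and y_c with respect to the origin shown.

x_c = 18.67 mm, y_c = 54.33 mm

Part | A | x̄ᵢ | ȳᵢ | A·x̄ᵢ | A·ȳᵢ
bottom flange | 1200.00 | 42.00 | 10.00 | 50400.00 | 12000.00
web | 1200.00 | 6.00 | 70.00 | 7200.00 | 84000.00
top flange | 480.00 | -8.00 | 126.00 | -3840.00 | 60480.00
Σ | 2880.00 |  |  | 53760.00 | 156480.00
x_c = 53760.00 / 2880.00 = 18.67 mm
y_c = 156480.00 / 2880.00 = 54.33 mm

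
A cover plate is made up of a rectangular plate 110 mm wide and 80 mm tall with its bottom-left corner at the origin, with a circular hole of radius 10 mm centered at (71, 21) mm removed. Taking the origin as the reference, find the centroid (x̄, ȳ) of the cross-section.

plate: A = 110 × 80 = 8800.00, centroid at (55.00, 40.00).
hole: A = −π·10² = -314.16, centroid at (71.00, 21.00).
ΣA = 8485.84 mm²
ΣAx̄ = (8800.00)(55.00) + (-314.16)(71.00) = 461694.69 mm³
ΣAȳ = (8800.00)(40.00) + (-314.16)(21.00) = 345402.66 mm³
x̄ = 461694.69 / 8485.84 = 54.41 mm
ȳ = 345402.66 / 8485.84 = 40.70 mm

x̄ = 54.41 mm, ȳ = 40.70 mm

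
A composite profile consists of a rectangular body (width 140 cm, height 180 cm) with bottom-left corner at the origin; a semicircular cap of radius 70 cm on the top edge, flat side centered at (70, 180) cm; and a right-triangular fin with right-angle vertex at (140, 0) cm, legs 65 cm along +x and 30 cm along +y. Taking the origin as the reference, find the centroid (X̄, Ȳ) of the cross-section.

X̄ = 72.64 cm, Ȳ = 114.90 cm

rectangular body: A = 140 × 180 = 25200.00, centroid at (70.00, 90.00).
semicircular top: A = ½π·70² = 7696.90, centroid at (70.00, 209.71).
triangular fin: A = ½·65·30 = 975.00, centroid at (161.67, 10.00).
ΣA = 33871.90 cm²
ΣAX̄ = (25200.00)(70.00) + (7696.90)(70.00) + (975.00)(161.67) = 2460408.14 cm³
ΣAȲ = (25200.00)(90.00) + (7696.90)(209.71) + (975.00)(10.00) = 3891859.03 cm³
X̄ = 2460408.14 / 33871.90 = 72.64 cm
Ȳ = 3891859.03 / 33871.90 = 114.90 cm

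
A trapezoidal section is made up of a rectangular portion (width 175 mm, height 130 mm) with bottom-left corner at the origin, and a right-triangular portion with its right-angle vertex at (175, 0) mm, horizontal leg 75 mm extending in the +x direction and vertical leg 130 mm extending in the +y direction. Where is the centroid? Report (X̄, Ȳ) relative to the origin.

X̄ = 107.35 mm, Ȳ = 61.18 mm

rectangular portion: A = 175 × 130 = 22750.00, centroid at (87.50, 65.00).
triangular portion: A = ½·75·130 = 4875.00, centroid at (200.00, 43.33).
ΣA = 27625.00 mm², ΣAX̄ = 2965625.00 mm³, ΣAȲ = 1690000.00 mm³.
X̄ = 2965625.00/27625.00 = 107.35 mm; Ȳ = 1690000.00/27625.00 = 61.18 mm.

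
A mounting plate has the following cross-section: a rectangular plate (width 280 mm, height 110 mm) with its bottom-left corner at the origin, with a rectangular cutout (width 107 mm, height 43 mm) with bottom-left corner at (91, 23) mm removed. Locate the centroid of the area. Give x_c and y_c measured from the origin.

plate: A = 280 × 110 = 30800.00, centroid at (140.00, 55.00).
hole: A = −(107 × 43) = -4601.00, centroid at (144.50, 44.50).
ΣA = 26199.00 mm², ΣAx_c = 3647155.50 mm³, ΣAy_c = 1489255.50 mm³.
x_c = 3647155.50/26199.00 = 139.21 mm; y_c = 1489255.50/26199.00 = 56.84 mm.

x_c = 139.21 mm, y_c = 56.84 mm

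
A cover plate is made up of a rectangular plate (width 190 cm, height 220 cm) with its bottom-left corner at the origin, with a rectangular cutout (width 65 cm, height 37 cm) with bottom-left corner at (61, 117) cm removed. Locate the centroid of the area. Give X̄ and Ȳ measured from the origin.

X̄ = 95.09 cm, Ȳ = 108.44 cm

plate: A = 190 × 220 = 41800.00, centroid at (95.00, 110.00).
hole: A = −(65 × 37) = -2405.00, centroid at (93.50, 135.50).
ΣA = 39395.00 cm²
ΣAX̄ = (41800.00)(95.00) + (-2405.00)(93.50) = 3746132.50 cm³
ΣAȲ = (41800.00)(110.00) + (-2405.00)(135.50) = 4272122.50 cm³
X̄ = 3746132.50 / 39395.00 = 95.09 cm
Ȳ = 4272122.50 / 39395.00 = 108.44 cm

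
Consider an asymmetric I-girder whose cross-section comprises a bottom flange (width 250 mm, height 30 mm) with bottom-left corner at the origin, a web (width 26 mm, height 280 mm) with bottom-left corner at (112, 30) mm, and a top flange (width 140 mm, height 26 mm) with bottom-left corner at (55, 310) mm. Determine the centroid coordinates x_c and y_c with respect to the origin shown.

x_c = 125.00 mm, y_c = 137.12 mm

Part | A | x̄ᵢ | ȳᵢ | A·x̄ᵢ | A·ȳᵢ
bottom flange | 7500.00 | 125.00 | 15.00 | 937500.00 | 112500.00
web | 7280.00 | 125.00 | 170.00 | 910000.00 | 1237600.00
top flange | 3640.00 | 125.00 | 323.00 | 455000.00 | 1175720.00
Σ | 18420.00 |  |  | 2302500.00 | 2525820.00
x_c = 2302500.00 / 18420.00 = 125.00 mm
y_c = 2525820.00 / 18420.00 = 137.12 mm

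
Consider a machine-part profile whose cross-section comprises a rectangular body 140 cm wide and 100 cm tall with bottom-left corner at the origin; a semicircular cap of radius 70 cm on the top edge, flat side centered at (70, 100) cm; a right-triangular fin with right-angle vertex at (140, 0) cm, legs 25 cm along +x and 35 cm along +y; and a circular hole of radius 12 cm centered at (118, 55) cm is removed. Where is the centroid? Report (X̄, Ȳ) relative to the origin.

X̄ = 70.58 cm, Ȳ = 77.42 cm

Part | A | x̄ᵢ | ȳᵢ | A·x̄ᵢ | A·ȳᵢ
rectangular body | 14000.00 | 70.00 | 50.00 | 980000.00 | 700000.00
semicircular top | 7696.90 | 70.00 | 129.71 | 538783.14 | 998356.87
triangular fin | 437.50 | 148.33 | 11.67 | 64895.83 | 5104.17
hole | -452.39 | 118.00 | 55.00 | -53381.94 | -24881.41
Σ | 21682.01 |  |  | 1530297.03 | 1678579.62
X̄ = 1530297.03 / 21682.01 = 70.58 cm
Ȳ = 1678579.62 / 21682.01 = 77.42 cm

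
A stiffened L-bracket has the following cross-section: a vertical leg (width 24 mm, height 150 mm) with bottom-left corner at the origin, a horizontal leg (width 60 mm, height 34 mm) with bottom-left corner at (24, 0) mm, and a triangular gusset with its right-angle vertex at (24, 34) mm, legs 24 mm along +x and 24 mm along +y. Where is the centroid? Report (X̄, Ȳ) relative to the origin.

X̄ = 27.43 mm, Ȳ = 53.44 mm

Part | A | x̄ᵢ | ȳᵢ | A·x̄ᵢ | A·ȳᵢ
vertical leg | 3600.00 | 12.00 | 75.00 | 43200.00 | 270000.00
horizontal leg | 2040.00 | 54.00 | 17.00 | 110160.00 | 34680.00
gusset | 288.00 | 32.00 | 42.00 | 9216.00 | 12096.00
Σ | 5928.00 |  |  | 162576.00 | 316776.00
X̄ = 162576.00 / 5928.00 = 27.43 mm
Ȳ = 316776.00 / 5928.00 = 53.44 mm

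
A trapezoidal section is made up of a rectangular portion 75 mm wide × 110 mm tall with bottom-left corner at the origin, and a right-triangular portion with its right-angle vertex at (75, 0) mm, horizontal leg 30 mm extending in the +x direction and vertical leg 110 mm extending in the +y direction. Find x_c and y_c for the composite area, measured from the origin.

rectangular portion: A = 75 × 110 = 8250.00, centroid at (37.50, 55.00).
triangular portion: A = ½·30·110 = 1650.00, centroid at (85.00, 36.67).
ΣA = 9900.00 mm²
ΣAx_c = (8250.00)(37.50) + (1650.00)(85.00) = 449625.00 mm³
ΣAy_c = (8250.00)(55.00) + (1650.00)(36.67) = 514250.00 mm³
x_c = 449625.00 / 9900.00 = 45.42 mm
y_c = 514250.00 / 9900.00 = 51.94 mm

x_c = 45.42 mm, y_c = 51.94 mm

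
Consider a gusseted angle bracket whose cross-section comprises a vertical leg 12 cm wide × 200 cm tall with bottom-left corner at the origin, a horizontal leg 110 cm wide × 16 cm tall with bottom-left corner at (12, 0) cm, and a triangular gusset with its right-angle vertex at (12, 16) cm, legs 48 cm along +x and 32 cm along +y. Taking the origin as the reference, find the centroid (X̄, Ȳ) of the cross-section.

Part | A | x̄ᵢ | ȳᵢ | A·x̄ᵢ | A·ȳᵢ
vertical leg | 2400.00 | 6.00 | 100.00 | 14400.00 | 240000.00
horizontal leg | 1760.00 | 67.00 | 8.00 | 117920.00 | 14080.00
gusset | 768.00 | 28.00 | 26.67 | 21504.00 | 20480.00
Σ | 4928.00 |  |  | 153824.00 | 274560.00
X̄ = 153824.00 / 4928.00 = 31.21 cm
Ȳ = 274560.00 / 4928.00 = 55.71 cm

X̄ = 31.21 cm, Ȳ = 55.71 cm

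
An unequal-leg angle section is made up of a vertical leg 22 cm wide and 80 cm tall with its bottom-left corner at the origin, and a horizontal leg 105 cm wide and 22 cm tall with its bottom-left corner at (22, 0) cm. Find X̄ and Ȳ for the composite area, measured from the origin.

X̄ = 47.04 cm, Ȳ = 23.54 cm

vertical leg: A = 22 × 80 = 1760.00, centroid at (11.00, 40.00).
horizontal leg: A = 105 × 22 = 2310.00, centroid at (74.50, 11.00).
ΣA = 4070.00 cm²
ΣAX̄ = (1760.00)(11.00) + (2310.00)(74.50) = 191455.00 cm³
ΣAȲ = (1760.00)(40.00) + (2310.00)(11.00) = 95810.00 cm³
X̄ = 191455.00 / 4070.00 = 47.04 cm
Ȳ = 95810.00 / 4070.00 = 23.54 cm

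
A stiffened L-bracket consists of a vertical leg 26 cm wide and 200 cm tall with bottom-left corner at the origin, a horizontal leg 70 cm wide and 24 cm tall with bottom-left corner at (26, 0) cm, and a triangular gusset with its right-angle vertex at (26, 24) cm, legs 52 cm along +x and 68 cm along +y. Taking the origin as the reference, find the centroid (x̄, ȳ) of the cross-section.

x̄ = 28.53 cm, ȳ = 72.00 cm

vertical leg: A = 26 × 200 = 5200.00, centroid at (13.00, 100.00).
horizontal leg: A = 70 × 24 = 1680.00, centroid at (61.00, 12.00).
gusset: A = ½·52·68 = 1768.00, centroid at (43.33, 46.67).
ΣA = 8648.00 cm²
ΣAx̄ = (5200.00)(13.00) + (1680.00)(61.00) + (1768.00)(43.33) = 246693.33 cm³
ΣAȳ = (5200.00)(100.00) + (1680.00)(12.00) + (1768.00)(46.67) = 622666.67 cm³
x̄ = 246693.33 / 8648.00 = 28.53 cm
ȳ = 622666.67 / 8648.00 = 72.00 cm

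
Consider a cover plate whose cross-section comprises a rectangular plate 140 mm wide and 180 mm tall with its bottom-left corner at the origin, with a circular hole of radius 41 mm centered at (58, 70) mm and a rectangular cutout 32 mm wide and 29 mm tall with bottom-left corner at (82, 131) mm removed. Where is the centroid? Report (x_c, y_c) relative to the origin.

x_c = 71.97 mm, y_c = 92.85 mm

Part | A | x̄ᵢ | ȳᵢ | A·x̄ᵢ | A·ȳᵢ
plate | 25200.00 | 70.00 | 90.00 | 1764000.00 | 2268000.00
hole 1 | -5281.02 | 58.00 | 70.00 | -306299.00 | -369671.21
hole 2 | -928.00 | 98.00 | 145.50 | -90944.00 | -135024.00
Σ | 18990.98 |  |  | 1366757.00 | 1763304.79
x_c = 1366757.00 / 18990.98 = 71.97 mm
y_c = 1763304.79 / 18990.98 = 92.85 mm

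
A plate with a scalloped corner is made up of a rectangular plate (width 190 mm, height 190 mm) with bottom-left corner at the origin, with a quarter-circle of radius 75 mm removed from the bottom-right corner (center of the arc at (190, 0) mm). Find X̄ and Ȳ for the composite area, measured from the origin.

plate: A = 190 × 190 = 36100.00, centroid at (95.00, 95.00).
removed quarter-circle: A = −¼π·75² = -4417.86, centroid at (158.17, 31.83).
ΣA = 31682.14 mm², ΣAX̄ = 2730730.71 mm³, ΣAȲ = 3288875.00 mm³.
X̄ = 2730730.71/31682.14 = 86.19 mm; Ȳ = 3288875.00/31682.14 = 103.81 mm.

X̄ = 86.19 mm, Ȳ = 103.81 mm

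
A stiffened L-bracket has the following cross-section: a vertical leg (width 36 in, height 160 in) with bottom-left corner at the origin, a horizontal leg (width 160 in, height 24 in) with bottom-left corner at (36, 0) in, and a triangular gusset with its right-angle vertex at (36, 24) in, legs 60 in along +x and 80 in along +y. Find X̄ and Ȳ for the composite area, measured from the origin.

vertical leg: A = 36 × 160 = 5760.00, centroid at (18.00, 80.00).
horizontal leg: A = 160 × 24 = 3840.00, centroid at (116.00, 12.00).
gusset: A = ½·60·80 = 2400.00, centroid at (56.00, 50.67).
ΣA = 12000.00 in²
ΣAX̄ = (5760.00)(18.00) + (3840.00)(116.00) + (2400.00)(56.00) = 683520.00 in³
ΣAȲ = (5760.00)(80.00) + (3840.00)(12.00) + (2400.00)(50.67) = 628480.00 in³
X̄ = 683520.00 / 12000.00 = 56.96 in
Ȳ = 628480.00 / 12000.00 = 52.37 in

X̄ = 56.96 in, Ȳ = 52.37 in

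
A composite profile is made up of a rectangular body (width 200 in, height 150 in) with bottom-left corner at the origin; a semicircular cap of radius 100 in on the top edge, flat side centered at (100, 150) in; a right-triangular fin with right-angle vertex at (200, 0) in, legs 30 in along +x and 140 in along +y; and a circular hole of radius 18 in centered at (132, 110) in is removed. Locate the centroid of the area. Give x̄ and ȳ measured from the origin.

x̄ = 104.24 in, ȳ = 112.39 in

rectangular body: A = 200 × 150 = 30000.00, centroid at (100.00, 75.00).
semicircular top: A = ½π·100² = 15707.96, centroid at (100.00, 192.44).
triangular fin: A = ½·30·140 = 2100.00, centroid at (210.00, 46.67).
hole: A = −π·18² = -1017.88, centroid at (132.00, 110.00).
ΣA = 46790.09 in²
ΣAx̄ = (30000.00)(100.00) + (15707.96)(100.00) + (2100.00)(210.00) + (-1017.88)(132.00) = 4877436.69 in³
ΣAȳ = (30000.00)(75.00) + (15707.96)(192.44) + (2100.00)(46.67) + (-1017.88)(110.00) = 5258894.79 in³
x̄ = 4877436.69 / 46790.09 = 104.24 in
ȳ = 5258894.79 / 46790.09 = 112.39 in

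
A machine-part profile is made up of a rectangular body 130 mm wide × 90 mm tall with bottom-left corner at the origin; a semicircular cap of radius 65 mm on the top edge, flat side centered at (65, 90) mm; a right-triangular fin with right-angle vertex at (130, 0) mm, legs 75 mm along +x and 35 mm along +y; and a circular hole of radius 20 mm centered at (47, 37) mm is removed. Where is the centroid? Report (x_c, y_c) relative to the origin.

x_c = 72.65 mm, y_c = 69.36 mm

rectangular body: A = 130 × 90 = 11700.00, centroid at (65.00, 45.00).
semicircular top: A = ½π·65² = 6636.61, centroid at (65.00, 117.59).
triangular fin: A = ½·75·35 = 1312.50, centroid at (155.00, 11.67).
hole: A = −π·20² = -1256.64, centroid at (47.00, 37.00).
ΣA = 18392.48 mm², ΣAx_c = 1336255.50 mm³, ΣAy_c = 1275695.57 mm³.
x_c = 1336255.50/18392.48 = 72.65 mm; y_c = 1275695.57/18392.48 = 69.36 mm.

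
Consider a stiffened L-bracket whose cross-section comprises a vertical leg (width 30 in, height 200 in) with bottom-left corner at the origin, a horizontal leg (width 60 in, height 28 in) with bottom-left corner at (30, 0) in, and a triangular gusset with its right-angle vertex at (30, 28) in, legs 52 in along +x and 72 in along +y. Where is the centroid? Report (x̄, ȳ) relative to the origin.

vertical leg: A = 30 × 200 = 6000.00, centroid at (15.00, 100.00).
horizontal leg: A = 60 × 28 = 1680.00, centroid at (60.00, 14.00).
gusset: A = ½·52·72 = 1872.00, centroid at (47.33, 52.00).
ΣA = 9552.00 in², ΣAx̄ = 279408.00 in³, ΣAȳ = 720864.00 in³.
x̄ = 279408.00/9552.00 = 29.25 in; ȳ = 720864.00/9552.00 = 75.47 in.

x̄ = 29.25 in, ȳ = 75.47 in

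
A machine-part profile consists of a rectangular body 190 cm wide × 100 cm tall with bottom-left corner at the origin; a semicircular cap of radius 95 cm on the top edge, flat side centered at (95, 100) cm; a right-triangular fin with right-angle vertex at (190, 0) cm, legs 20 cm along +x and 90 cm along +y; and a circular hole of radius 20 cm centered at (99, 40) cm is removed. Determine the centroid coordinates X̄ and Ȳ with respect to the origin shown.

X̄ = 97.63 cm, Ȳ = 88.85 cm

Part | A | x̄ᵢ | ȳᵢ | A·x̄ᵢ | A·ȳᵢ
rectangular body | 19000.00 | 95.00 | 50.00 | 1805000.00 | 950000.00
semicircular top | 14176.44 | 95.00 | 140.32 | 1346761.50 | 1989227.02
triangular fin | 900.00 | 196.67 | 30.00 | 177000.00 | 27000.00
hole | -1256.64 | 99.00 | 40.00 | -124407.07 | -50265.48
Σ | 32819.80 |  |  | 3204354.43 | 2915961.54
X̄ = 3204354.43 / 32819.80 = 97.63 cm
Ȳ = 2915961.54 / 32819.80 = 88.85 cm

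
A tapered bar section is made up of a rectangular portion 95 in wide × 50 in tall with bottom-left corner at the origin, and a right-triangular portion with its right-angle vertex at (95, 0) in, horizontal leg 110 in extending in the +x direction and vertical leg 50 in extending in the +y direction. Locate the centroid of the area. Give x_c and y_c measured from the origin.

x_c = 78.36 in, y_c = 21.94 in

Part | A | x̄ᵢ | ȳᵢ | A·x̄ᵢ | A·ȳᵢ
rectangular portion | 4750.00 | 47.50 | 25.00 | 225625.00 | 118750.00
triangular portion | 2750.00 | 131.67 | 16.67 | 362083.33 | 45833.33
Σ | 7500.00 |  |  | 587708.33 | 164583.33
x_c = 587708.33 / 7500.00 = 78.36 in
y_c = 164583.33 / 7500.00 = 21.94 in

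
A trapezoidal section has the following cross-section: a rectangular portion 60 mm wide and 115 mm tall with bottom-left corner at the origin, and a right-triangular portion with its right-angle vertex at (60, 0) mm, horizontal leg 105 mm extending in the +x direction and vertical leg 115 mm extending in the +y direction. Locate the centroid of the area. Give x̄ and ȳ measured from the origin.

x̄ = 60.33 mm, ȳ = 48.56 mm

rectangular portion: A = 60 × 115 = 6900.00, centroid at (30.00, 57.50).
triangular portion: A = ½·105·115 = 6037.50, centroid at (95.00, 38.33).
ΣA = 12937.50 mm²
ΣAx̄ = (6900.00)(30.00) + (6037.50)(95.00) = 780562.50 mm³
ΣAȳ = (6900.00)(57.50) + (6037.50)(38.33) = 628187.50 mm³
x̄ = 780562.50 / 12937.50 = 60.33 mm
ȳ = 628187.50 / 12937.50 = 48.56 mm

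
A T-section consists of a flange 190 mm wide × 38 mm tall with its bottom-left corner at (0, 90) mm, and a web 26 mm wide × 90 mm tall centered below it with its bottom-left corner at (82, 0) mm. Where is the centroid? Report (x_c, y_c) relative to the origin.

x_c = 95.00 mm, y_c = 93.33 mm

Part | A | x̄ᵢ | ȳᵢ | A·x̄ᵢ | A·ȳᵢ
web | 2340.00 | 95.00 | 45.00 | 222300.00 | 105300.00
flange | 7220.00 | 95.00 | 109.00 | 685900.00 | 786980.00
Σ | 9560.00 |  |  | 908200.00 | 892280.00
x_c = 908200.00 / 9560.00 = 95.00 mm
y_c = 892280.00 / 9560.00 = 93.33 mm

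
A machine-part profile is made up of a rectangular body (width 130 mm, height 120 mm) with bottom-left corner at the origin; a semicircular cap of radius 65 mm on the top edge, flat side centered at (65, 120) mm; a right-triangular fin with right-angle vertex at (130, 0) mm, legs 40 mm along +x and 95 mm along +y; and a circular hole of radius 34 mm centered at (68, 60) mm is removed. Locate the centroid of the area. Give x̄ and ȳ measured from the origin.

x̄ = 71.73 mm, ȳ = 85.72 mm

rectangular body: A = 130 × 120 = 15600.00, centroid at (65.00, 60.00).
semicircular top: A = ½π·65² = 6636.61, centroid at (65.00, 147.59).
triangular fin: A = ½·40·95 = 1900.00, centroid at (143.33, 31.67).
hole: A = −π·34² = -3631.68, centroid at (68.00, 60.00).
ΣA = 20504.93 mm²
ΣAx̄ = (15600.00)(65.00) + (6636.61)(65.00) + (1900.00)(143.33) + (-3631.68)(68.00) = 1470758.96 mm³
ΣAȳ = (15600.00)(60.00) + (6636.61)(147.59) + (1900.00)(31.67) + (-3631.68)(60.00) = 1757742.87 mm³
x̄ = 1470758.96 / 20504.93 = 71.73 mm
ȳ = 1757742.87 / 20504.93 = 85.72 mm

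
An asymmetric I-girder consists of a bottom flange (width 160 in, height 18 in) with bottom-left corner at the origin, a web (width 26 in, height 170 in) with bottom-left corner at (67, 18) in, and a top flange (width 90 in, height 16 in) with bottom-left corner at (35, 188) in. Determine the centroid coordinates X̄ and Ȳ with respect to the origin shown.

bottom flange: A = 160 × 18 = 2880.00, centroid at (80.00, 9.00).
web: A = 26 × 170 = 4420.00, centroid at (80.00, 103.00).
top flange: A = 90 × 16 = 1440.00, centroid at (80.00, 196.00).
ΣA = 8740.00 in², ΣAX̄ = 699200.00 in³, ΣAȲ = 763420.00 in³.
X̄ = 699200.00/8740.00 = 80.00 in; Ȳ = 763420.00/8740.00 = 87.35 in.

X̄ = 80.00 in, Ȳ = 87.35 in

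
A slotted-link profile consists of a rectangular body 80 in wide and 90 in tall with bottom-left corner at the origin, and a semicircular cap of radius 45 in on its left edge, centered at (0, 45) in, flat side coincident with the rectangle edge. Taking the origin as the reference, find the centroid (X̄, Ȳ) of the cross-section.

X̄ = 21.89 in, Ȳ = 45.00 in

Part | A | x̄ᵢ | ȳᵢ | A·x̄ᵢ | A·ȳᵢ
rectangular body | 7200.00 | 40.00 | 45.00 | 288000.00 | 324000.00
semicircular end | 3180.86 | -19.10 | 45.00 | -60750.00 | 143138.82
Σ | 10380.86 |  |  | 227250.00 | 467138.82
X̄ = 227250.00 / 10380.86 = 21.89 in
Ȳ = 467138.82 / 10380.86 = 45.00 in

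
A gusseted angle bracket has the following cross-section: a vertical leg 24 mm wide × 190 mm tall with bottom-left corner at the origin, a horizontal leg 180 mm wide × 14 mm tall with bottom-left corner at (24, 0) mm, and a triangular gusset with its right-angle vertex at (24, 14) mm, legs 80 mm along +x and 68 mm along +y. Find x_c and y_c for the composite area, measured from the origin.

x_c = 48.96 mm, y_c = 56.18 mm

vertical leg: A = 24 × 190 = 4560.00, centroid at (12.00, 95.00).
horizontal leg: A = 180 × 14 = 2520.00, centroid at (114.00, 7.00).
gusset: A = ½·80·68 = 2720.00, centroid at (50.67, 36.67).
ΣA = 9800.00 mm²
ΣAx_c = (4560.00)(12.00) + (2520.00)(114.00) + (2720.00)(50.67) = 479813.33 mm³
ΣAy_c = (4560.00)(95.00) + (2520.00)(7.00) + (2720.00)(36.67) = 550573.33 mm³
x_c = 479813.33 / 9800.00 = 48.96 mm
y_c = 550573.33 / 9800.00 = 56.18 mm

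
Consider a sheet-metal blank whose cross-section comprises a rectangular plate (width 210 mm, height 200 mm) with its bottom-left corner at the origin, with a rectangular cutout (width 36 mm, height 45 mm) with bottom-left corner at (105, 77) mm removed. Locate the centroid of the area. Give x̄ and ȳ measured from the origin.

x̄ = 104.28 mm, ȳ = 100.02 mm

Part | A | x̄ᵢ | ȳᵢ | A·x̄ᵢ | A·ȳᵢ
plate | 42000.00 | 105.00 | 100.00 | 4410000.00 | 4200000.00
hole | -1620.00 | 123.00 | 99.50 | -199260.00 | -161190.00
Σ | 40380.00 |  |  | 4210740.00 | 4038810.00
x̄ = 4210740.00 / 40380.00 = 104.28 mm
ȳ = 4038810.00 / 40380.00 = 100.02 mm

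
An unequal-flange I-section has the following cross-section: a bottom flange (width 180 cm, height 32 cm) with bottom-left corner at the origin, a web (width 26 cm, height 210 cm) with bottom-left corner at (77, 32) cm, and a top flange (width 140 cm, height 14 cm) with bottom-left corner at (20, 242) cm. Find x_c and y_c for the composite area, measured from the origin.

x_c = 90.00 cm, y_c = 100.78 cm

bottom flange: A = 180 × 32 = 5760.00, centroid at (90.00, 16.00).
web: A = 26 × 210 = 5460.00, centroid at (90.00, 137.00).
top flange: A = 140 × 14 = 1960.00, centroid at (90.00, 249.00).
ΣA = 13180.00 cm²
ΣAx_c = (5760.00)(90.00) + (5460.00)(90.00) + (1960.00)(90.00) = 1186200.00 cm³
ΣAy_c = (5760.00)(16.00) + (5460.00)(137.00) + (1960.00)(249.00) = 1328220.00 cm³
x_c = 1186200.00 / 13180.00 = 90.00 cm
y_c = 1328220.00 / 13180.00 = 100.78 cm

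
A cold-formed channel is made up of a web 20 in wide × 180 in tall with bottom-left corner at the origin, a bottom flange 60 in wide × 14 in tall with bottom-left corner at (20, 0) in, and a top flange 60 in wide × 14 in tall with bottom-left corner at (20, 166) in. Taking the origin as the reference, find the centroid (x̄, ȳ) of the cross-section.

x̄ = 22.73 in, ȳ = 90.00 in

Part | A | x̄ᵢ | ȳᵢ | A·x̄ᵢ | A·ȳᵢ
web | 3600.00 | 10.00 | 90.00 | 36000.00 | 324000.00
bottom flange | 840.00 | 50.00 | 7.00 | 42000.00 | 5880.00
top flange | 840.00 | 50.00 | 173.00 | 42000.00 | 145320.00
Σ | 5280.00 |  |  | 120000.00 | 475200.00
x̄ = 120000.00 / 5280.00 = 22.73 in
ȳ = 475200.00 / 5280.00 = 90.00 in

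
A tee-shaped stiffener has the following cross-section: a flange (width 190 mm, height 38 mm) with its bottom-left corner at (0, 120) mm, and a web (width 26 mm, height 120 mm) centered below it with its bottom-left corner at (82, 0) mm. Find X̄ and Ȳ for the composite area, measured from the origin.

X̄ = 95.00 mm, Ȳ = 115.16 mm

Part | A | x̄ᵢ | ȳᵢ | A·x̄ᵢ | A·ȳᵢ
web | 3120.00 | 95.00 | 60.00 | 296400.00 | 187200.00
flange | 7220.00 | 95.00 | 139.00 | 685900.00 | 1003580.00
Σ | 10340.00 |  |  | 982300.00 | 1190780.00
X̄ = 982300.00 / 10340.00 = 95.00 mm
Ȳ = 1190780.00 / 10340.00 = 115.16 mm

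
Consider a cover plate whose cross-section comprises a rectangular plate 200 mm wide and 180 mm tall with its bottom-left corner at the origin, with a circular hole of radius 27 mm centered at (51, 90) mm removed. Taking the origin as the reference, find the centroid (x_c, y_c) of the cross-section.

plate: A = 200 × 180 = 36000.00, centroid at (100.00, 90.00).
hole: A = −π·27² = -2290.22, centroid at (51.00, 90.00).
ΣA = 33709.78 mm², ΣAx_c = 3483198.73 mm³, ΣAy_c = 3033880.11 mm³.
x_c = 3483198.73/33709.78 = 103.33 mm; y_c = 3033880.11/33709.78 = 90.00 mm.

x_c = 103.33 mm, y_c = 90.00 mm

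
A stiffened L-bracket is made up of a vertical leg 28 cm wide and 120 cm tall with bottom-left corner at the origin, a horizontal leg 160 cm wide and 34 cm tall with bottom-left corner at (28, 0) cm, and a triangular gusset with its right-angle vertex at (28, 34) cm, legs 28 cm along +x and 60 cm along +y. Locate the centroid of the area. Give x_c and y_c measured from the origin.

Part | A | x̄ᵢ | ȳᵢ | A·x̄ᵢ | A·ȳᵢ
vertical leg | 3360.00 | 14.00 | 60.00 | 47040.00 | 201600.00
horizontal leg | 5440.00 | 108.00 | 17.00 | 587520.00 | 92480.00
gusset | 840.00 | 37.33 | 54.00 | 31360.00 | 45360.00
Σ | 9640.00 |  |  | 665920.00 | 339440.00
x_c = 665920.00 / 9640.00 = 69.08 cm
y_c = 339440.00 / 9640.00 = 35.21 cm

x_c = 69.08 cm, y_c = 35.21 cm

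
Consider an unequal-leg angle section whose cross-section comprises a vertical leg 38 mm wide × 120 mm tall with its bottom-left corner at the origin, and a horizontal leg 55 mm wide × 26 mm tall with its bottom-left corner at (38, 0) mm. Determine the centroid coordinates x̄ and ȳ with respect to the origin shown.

Part | A | x̄ᵢ | ȳᵢ | A·x̄ᵢ | A·ȳᵢ
vertical leg | 4560.00 | 19.00 | 60.00 | 86640.00 | 273600.00
horizontal leg | 1430.00 | 65.50 | 13.00 | 93665.00 | 18590.00
Σ | 5990.00 |  |  | 180305.00 | 292190.00
x̄ = 180305.00 / 5990.00 = 30.10 mm
ȳ = 292190.00 / 5990.00 = 48.78 mm

x̄ = 30.10 mm, ȳ = 48.78 mm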